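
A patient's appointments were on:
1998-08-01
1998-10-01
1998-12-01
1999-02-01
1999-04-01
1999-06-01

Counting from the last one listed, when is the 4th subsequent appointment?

The day-of-month is always 1 (61, 61, 62, 59, 61 days between events).
So this recurs on the 1st of every 2 months.
August 1999: 1999-08-01.
October 1999: 1999-10-01.
December 1999: 1999-12-01.
Next: February 2000 → 2000-02-01.

2000-02-01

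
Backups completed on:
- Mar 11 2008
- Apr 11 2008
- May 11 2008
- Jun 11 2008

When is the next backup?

Jul 11 2008

Each date is the 11th; the gaps (31, 30, 31) track the month lengths.
The rule is the 11th of each month.
Next: July 2008 → Jul 11 2008.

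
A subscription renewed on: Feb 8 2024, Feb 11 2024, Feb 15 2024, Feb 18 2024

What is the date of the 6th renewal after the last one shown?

Mar 10 2024

Gaps: 3, 4, 3 days — not constant, but cyclic with period 2.
The events fall on every Thursday and Sunday.
The following Thursday is Feb 22 2024.
The following Sunday is Feb 25 2024.
The following Thursday is Feb 29 2024.
Next Sunday: Mar 3 2024.
Next Thursday: Mar 7 2024.
The following Sunday is Mar 10 2024.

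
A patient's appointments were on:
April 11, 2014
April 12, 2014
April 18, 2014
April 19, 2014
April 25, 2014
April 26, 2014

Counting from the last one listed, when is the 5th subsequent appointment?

May 16, 2014

Every event lands on a Friday or Saturday (gaps cycle 1, 6, 1, 6, 1).
So the schedule is: every Friday and Saturday.
The following Friday is May 2, 2014.
Next Saturday: May 3, 2014.
The following Friday is May 9, 2014.
Next Saturday: May 10, 2014.
The following Friday is May 16, 2014.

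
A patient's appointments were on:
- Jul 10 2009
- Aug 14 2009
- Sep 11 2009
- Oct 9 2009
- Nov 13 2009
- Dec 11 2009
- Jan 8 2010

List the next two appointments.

Feb 12 2010, Mar 12 2010

Gaps: 35, 28, 28, 35, 28, 28 days — a mix of 28 and 35. Every date is a Friday.
Each is the 2nd Friday of its month.
2nd Friday of February 2010: Feb 12 2010.
March 2010 — 2nd Friday is Mar 12 2010.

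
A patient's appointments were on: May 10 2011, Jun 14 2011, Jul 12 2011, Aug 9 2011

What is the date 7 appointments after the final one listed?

Gaps: 35, 28, 28 days — a mix of 28 and 35. Every date is a Tuesday.
Each is the 2nd Tuesday of its month.
September 2011 — 2nd Tuesday is Sep 13 2011.
October 2011 — 2nd Tuesday is Oct 11 2011.
November 2011 — 2nd Tuesday is Nov 8 2011.
2nd Tuesday of December 2011: Dec 13 2011.
2nd Tuesday of January 2012: Jan 10 2012.
February 2012 — 2nd Tuesday is Feb 14 2012.
2nd Tuesday of March 2012: Mar 13 2012.

Mar 13 2012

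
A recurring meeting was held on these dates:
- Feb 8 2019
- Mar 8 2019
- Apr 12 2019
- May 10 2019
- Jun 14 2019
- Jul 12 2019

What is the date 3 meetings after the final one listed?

Oct 11 2019

All dates are Fridays, 28, 35, 28, 35, 28 days apart.
Specifically, the 2nd Friday of each month.
2nd Friday of August 2019: Aug 9 2019.
2nd Friday of September 2019: Sep 13 2019.
2nd Friday of October 2019: Oct 11 2019.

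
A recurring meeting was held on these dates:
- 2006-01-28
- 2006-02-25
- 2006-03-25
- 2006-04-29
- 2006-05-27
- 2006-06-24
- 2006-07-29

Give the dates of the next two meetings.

2006-08-26, 2006-09-30

These are Saturdays with 28, 28, 35, 28, 28, 35-day gaps.
Each is the final Saturday of its month — 2006-04-29 is past the 28th, so '4th Saturday' doesn't fit.
Last Saturday of August 2006: 2006-08-26.
Last Saturday of September 2006: 2006-09-30.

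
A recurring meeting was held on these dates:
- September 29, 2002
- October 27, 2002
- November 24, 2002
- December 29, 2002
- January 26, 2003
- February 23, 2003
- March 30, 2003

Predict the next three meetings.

Every date is a Sunday; gaps 28, 28, 35, 28, 28, 35 days.
Each is the last Sunday of its month (at least one falls on the 29th or later, ruling out '4th Sunday').
April 2003 ends with Sunday April 27, 2003.
May 2003 ends with Sunday May 25, 2003.
Last Sunday of June 2003: June 29, 2003.

April 27, 2003; May 25, 2003; June 29, 2003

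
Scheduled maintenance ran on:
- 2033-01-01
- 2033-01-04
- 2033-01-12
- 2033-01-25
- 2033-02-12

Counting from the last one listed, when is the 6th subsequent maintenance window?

Intervals are 3, 8, 13, 18 days — an arithmetic progression with common difference 5.
Next gap: 23 days. 2033-02-12 + 23 days = 2033-03-07.
Next gap: 28 days. 2033-03-07 + 28 days = 2033-04-04.
Next gap: 33 days. 2033-04-04 + 33 days = 2033-05-07.
Next gap: 38 days. 2033-05-07 + 38 days = 2033-06-14.
Next gap: 43 days. 2033-06-14 + 43 days = 2033-07-27.
Next gap: 48 days. 2033-07-27 + 48 days = 2033-09-13.

2033-09-13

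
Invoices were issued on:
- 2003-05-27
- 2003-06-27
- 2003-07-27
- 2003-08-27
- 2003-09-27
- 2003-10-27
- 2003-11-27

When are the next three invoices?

2003-12-27, 2004-01-27, 2004-02-27

Gaps: 31, 30, 31, 31, 30, 31 days — not constant. Every event is on the 27th of the month.
Pattern: the 27th of each month.
Next: December 2003 → 2003-12-27.
January 2004: 2004-01-27.
Next: February 2004 → 2004-02-27.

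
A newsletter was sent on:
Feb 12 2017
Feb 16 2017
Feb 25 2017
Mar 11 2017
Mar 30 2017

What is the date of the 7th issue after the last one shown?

Gaps: 4, 9, 14, 19 days — each gap is 5 larger than the previous one.
Next gap: 24 days. Mar 30 2017 + 24 days = Apr 23 2017.
Next gap: 29 days. Apr 23 2017 + 29 days = May 22 2017.
Next gap: 34 days. May 22 2017 + 34 days = Jun 25 2017.
Next gap: 39 days. Jun 25 2017 + 39 days = Aug 3 2017.
Next gap: 44 days. Aug 3 2017 + 44 days = Sep 16 2017.
Next gap: 49 days. Sep 16 2017 + 49 days = Nov 4 2017.
Next gap: 54 days. Nov 4 2017 + 54 days = Dec 28 2017.

Dec 28 2017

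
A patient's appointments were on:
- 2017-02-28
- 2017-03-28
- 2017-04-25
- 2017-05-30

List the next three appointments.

Every date is a Tuesday; gaps 28, 28, 35 days.
Each is the last Tuesday of its month (at least one falls on the 29th or later, ruling out '4th Tuesday').
Last Tuesday of June 2017: 2017-06-27.
Last Tuesday of July 2017: 2017-07-25.
August 2017 ends with Tuesday 2017-08-29.

2017-06-27, 2017-07-25, 2017-08-29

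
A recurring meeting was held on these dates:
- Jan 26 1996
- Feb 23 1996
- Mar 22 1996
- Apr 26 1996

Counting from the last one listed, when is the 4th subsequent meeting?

Aug 23 1996

Gaps: 28, 28, 35 days — a mix of 28 and 35. Every date is a Friday.
Each is the 4th Friday of its month.
4th Friday of May 1996: May 24 1996.
4th Friday of June 1996: Jun 28 1996.
July 1996 — 4th Friday is Jul 26 1996.
4th Friday of August 1996: Aug 23 1996.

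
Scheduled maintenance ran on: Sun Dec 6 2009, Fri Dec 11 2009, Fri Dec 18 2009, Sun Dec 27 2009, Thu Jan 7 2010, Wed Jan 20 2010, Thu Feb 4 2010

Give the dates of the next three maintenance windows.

Sun Feb 21 2010, Fri Mar 12 2010, Fri Apr 2 2010

The spacing grows by 2 each time: 5, 7, 9, 11, 13, 15 days.
Next gap: 17 days. Thu Feb 4 2010 + 17 days = Sun Feb 21 2010.
Next gap: 19 days. Sun Feb 21 2010 + 19 days = Fri Mar 12 2010.
Next gap: 21 days. Fri Mar 12 2010 + 21 days = Fri Apr 2 2010.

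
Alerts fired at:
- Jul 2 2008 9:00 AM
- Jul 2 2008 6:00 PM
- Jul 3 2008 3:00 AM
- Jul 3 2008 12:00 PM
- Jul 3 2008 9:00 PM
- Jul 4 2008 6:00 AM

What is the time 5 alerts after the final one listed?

Gaps: 9, 9, 9, 9, 9 hours — each event is 9 hours after the previous one.
Jul 4 2008 6:00 AM + 9 h = Jul 4 2008 3:00 PM.
Jul 4 2008 3:00 PM + 9 h = Jul 5 2008 12:00 AM.
Jul 5 2008 12:00 AM + 9 h = Jul 5 2008 9:00 AM.
Jul 5 2008 9:00 AM + 9 h = Jul 5 2008 6:00 PM.
Jul 5 2008 6:00 PM + 9 h = Jul 6 2008 3:00 AM.

Jul 6 2008 3:00 AM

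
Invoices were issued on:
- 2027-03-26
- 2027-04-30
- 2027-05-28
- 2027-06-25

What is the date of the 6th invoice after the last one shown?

2027-12-31

Every date is a Friday; gaps 35, 28, 28 days.
Each is the last Friday of its month (at least one falls on the 29th or later, ruling out '4th Friday').
July 2027 ends with Friday 2027-07-30.
August 2027 ends with Friday 2027-08-27.
Last Friday of September 2027: 2027-09-24.
Last Friday of October 2027: 2027-10-29.
Last Friday of November 2027: 2027-11-26.
Last Friday of December 2027: 2027-12-31.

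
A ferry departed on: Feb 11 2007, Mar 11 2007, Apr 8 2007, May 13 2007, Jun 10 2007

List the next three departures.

Jul 8 2007, Aug 12 2007, Sep 9 2007

Gaps: 28, 28, 35, 28 days — a mix of 28 and 35. Every date is a Sunday.
Each is the 2nd Sunday of its month.
2nd Sunday of July 2007: Jul 8 2007.
August 2007 — 2nd Sunday is Aug 12 2007.
2nd Sunday of September 2007: Sep 9 2007.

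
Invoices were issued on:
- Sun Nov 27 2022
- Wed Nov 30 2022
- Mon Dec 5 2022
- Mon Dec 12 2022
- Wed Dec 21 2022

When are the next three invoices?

Gaps: 3, 5, 7, 9 days — each gap is 2 larger than the previous one.
Next gap: 11 days. Wed Dec 21 2022 + 11 days = Sun Jan 1 2023.
Next gap: 13 days. Sun Jan 1 2023 + 13 days = Sat Jan 14 2023.
Next gap: 15 days. Sat Jan 14 2023 + 15 days = Sun Jan 29 2023.

Sun Jan 1 2023, Sat Jan 14 2023, Sun Jan 29 2023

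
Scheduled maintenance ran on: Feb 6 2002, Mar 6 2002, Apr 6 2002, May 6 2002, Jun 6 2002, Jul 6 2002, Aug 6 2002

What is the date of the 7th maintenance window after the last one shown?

Each date is the 6th; the gaps (28, 31, 30, 31, 30, 31) track the month lengths.
The rule is the 6th of each month.
September 2002: Sep 6 2002.
Next: October 2002 → Oct 6 2002.
November 2002: Nov 6 2002.
December 2002: Dec 6 2002.
January 2003: Jan 6 2003.
February 2003: Feb 6 2003.
Next: March 2003 → Mar 6 2003.

Mar 6 2003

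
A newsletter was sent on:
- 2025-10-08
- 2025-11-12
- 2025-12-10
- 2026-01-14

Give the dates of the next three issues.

2026-02-11, 2026-03-11, 2026-04-08

These are Wednesdays at 28- or 35-day spacing (35, 28, 35).
The pattern: 2nd Wednesday of the month.
February 2026 — 2nd Wednesday is 2026-02-11.
March 2026 — 2nd Wednesday is 2026-03-11.
2nd Wednesday of April 2026: 2026-04-08.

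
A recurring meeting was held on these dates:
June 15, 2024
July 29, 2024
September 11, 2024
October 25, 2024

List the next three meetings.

December 8, 2024; January 21, 2025; March 6, 2025

Every event comes 44 days after the last (44, 44, 44).
October 25, 2024 + 44 days = December 8, 2024.
December 8, 2024 + 44 days = January 21, 2025.
January 21, 2025 + 44 days = March 6, 2025.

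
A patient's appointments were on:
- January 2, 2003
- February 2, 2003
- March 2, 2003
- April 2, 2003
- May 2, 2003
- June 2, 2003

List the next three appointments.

July 2, 2003; August 2, 2003; September 2, 2003

Each date is the 2nd; the gaps (31, 28, 31, 30, 31) track the month lengths.
The rule is the 2nd of each month.
Next: July 2003 → July 2, 2003.
August 2003: August 2, 2003.
Next: September 2003 → September 2, 2003.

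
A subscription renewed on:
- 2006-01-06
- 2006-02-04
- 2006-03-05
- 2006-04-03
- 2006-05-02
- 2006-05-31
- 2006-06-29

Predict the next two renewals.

The spacing is 29, 29, 29, 29, 29, 29 days — always 29 days.
2006-06-29 + 29 days = 2006-07-28.
2006-07-28 + 29 days = 2006-08-26.

2006-07-28, 2006-08-26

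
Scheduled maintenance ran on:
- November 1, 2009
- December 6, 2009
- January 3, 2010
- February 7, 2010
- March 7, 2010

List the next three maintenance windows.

April 4, 2010; May 2, 2010; June 6, 2010

Gaps: 35, 28, 35, 28 days — a mix of 28 and 35. Every date is a Sunday.
Each is the 1st Sunday of its month.
April 2010 — 1st Sunday is April 4, 2010.
May 2010 — 1st Sunday is May 2, 2010.
June 2010 — 1st Sunday is June 6, 2010.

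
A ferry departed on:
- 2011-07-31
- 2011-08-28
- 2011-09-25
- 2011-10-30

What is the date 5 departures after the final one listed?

All Sundays; the gaps (28, 28, 35) vary with month length.
This is the last Sunday of each month.
November 2011 ends with Sunday 2011-11-27.
Last Sunday of December 2011: 2011-12-25.
January 2012 ends with Sunday 2012-01-29.
February 2012 ends with Sunday 2012-02-26.
Last Sunday of March 2012: 2012-03-25.

2012-03-25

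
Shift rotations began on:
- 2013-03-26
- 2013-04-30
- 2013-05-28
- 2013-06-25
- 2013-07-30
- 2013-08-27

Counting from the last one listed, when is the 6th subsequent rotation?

2014-02-25

These are Tuesdays with 35, 28, 28, 35, 28-day gaps.
Each is the final Tuesday of its month — 2013-04-30 is past the 28th, so '4th Tuesday' doesn't fit.
September 2013 ends with Tuesday 2013-09-24.
Last Tuesday of October 2013: 2013-10-29.
Last Tuesday of November 2013: 2013-11-26.
Last Tuesday of December 2013: 2013-12-31.
January 2014 ends with Tuesday 2014-01-28.
February 2014 ends with Tuesday 2014-02-25.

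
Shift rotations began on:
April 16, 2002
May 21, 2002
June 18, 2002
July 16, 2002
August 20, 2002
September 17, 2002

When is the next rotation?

All dates are Tuesdays, 35, 28, 28, 35, 28 days apart.
Specifically, the 3rd Tuesday of each month.
3rd Tuesday of October 2002: October 15, 2002.

October 15, 2002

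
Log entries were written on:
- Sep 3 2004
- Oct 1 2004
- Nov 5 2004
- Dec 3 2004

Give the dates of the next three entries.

Jan 7 2005, Feb 4 2005, Mar 4 2005

These are Fridays at 28- or 35-day spacing (28, 35, 28).
The pattern: 1st Friday of the month.
1st Friday of January 2005: Jan 7 2005.
February 2005 — 1st Friday is Feb 4 2005.
1st Friday of March 2005: Mar 4 2005.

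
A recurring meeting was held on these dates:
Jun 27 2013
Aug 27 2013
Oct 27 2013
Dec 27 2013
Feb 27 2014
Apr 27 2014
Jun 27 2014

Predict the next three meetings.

Each date is the 27th; the gaps (61, 61, 61, 62, 59, 61) track the month lengths.
The rule is the 27th of every 2 months.
August 2014: Aug 27 2014.
Next: October 2014 → Oct 27 2014.
December 2014: Dec 27 2014.

Aug 27 2014, Oct 27 2014, Dec 27 2014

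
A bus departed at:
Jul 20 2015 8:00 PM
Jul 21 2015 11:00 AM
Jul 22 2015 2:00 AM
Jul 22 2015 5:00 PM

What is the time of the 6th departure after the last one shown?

Jul 26 2015 11:00 AM

Gaps: 15, 15, 15 hours — each event is 15 hours after the previous one.
Jul 22 2015 5:00 PM + 15 h = Jul 23 2015 8:00 AM.
Jul 23 2015 8:00 AM + 15 h = Jul 23 2015 11:00 PM.
Jul 23 2015 11:00 PM + 15 h = Jul 24 2015 2:00 PM.
Jul 24 2015 2:00 PM + 15 h = Jul 25 2015 5:00 AM.
Jul 25 2015 5:00 AM + 15 h = Jul 25 2015 8:00 PM.
Jul 25 2015 8:00 PM + 15 h = Jul 26 2015 11:00 AM.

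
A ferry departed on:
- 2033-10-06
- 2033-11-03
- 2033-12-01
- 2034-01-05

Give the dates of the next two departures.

All dates are Thursdays, 28, 28, 35 days apart.
Specifically, the 1st Thursday of each month.
February 2034 — 1st Thursday is 2034-02-02.
1st Thursday of March 2034: 2034-03-02.

2034-02-02, 2034-03-02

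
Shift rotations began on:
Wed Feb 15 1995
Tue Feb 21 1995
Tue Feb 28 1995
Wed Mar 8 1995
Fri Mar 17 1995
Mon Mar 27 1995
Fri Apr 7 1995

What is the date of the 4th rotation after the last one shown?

Intervals are 6, 7, 8, 9, 10, 11 days — an arithmetic progression with common difference 1.
Next gap: 12 days. Fri Apr 7 1995 + 12 days = Wed Apr 19 1995.
Next gap: 13 days. Wed Apr 19 1995 + 13 days = Tue May 2 1995.
Next gap: 14 days. Tue May 2 1995 + 14 days = Tue May 16 1995.
Next gap: 15 days. Tue May 16 1995 + 15 days = Wed May 31 1995.

Wed May 31 1995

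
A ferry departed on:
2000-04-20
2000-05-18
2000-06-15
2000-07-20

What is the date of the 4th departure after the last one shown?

Gaps: 28, 28, 35 days — a mix of 28 and 35. Every date is a Thursday.
Each is the 3rd Thursday of its month.
August 2000 — 3rd Thursday is 2000-08-17.
September 2000 — 3rd Thursday is 2000-09-21.
October 2000 — 3rd Thursday is 2000-10-19.
November 2000 — 3rd Thursday is 2000-11-16.

2000-11-16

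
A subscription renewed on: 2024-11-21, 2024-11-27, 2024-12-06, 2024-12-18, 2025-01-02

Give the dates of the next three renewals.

2025-01-20, 2025-02-10, 2025-03-06

The spacing grows by 3 each time: 6, 9, 12, 15 days.
Next gap: 18 days. 2025-01-02 + 18 days = 2025-01-20.
Next gap: 21 days. 2025-01-20 + 21 days = 2025-02-10.
Next gap: 24 days. 2025-02-10 + 24 days = 2025-03-06.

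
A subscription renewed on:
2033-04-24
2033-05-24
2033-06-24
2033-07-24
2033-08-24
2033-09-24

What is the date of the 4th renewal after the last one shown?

2034-01-24

Each date is the 24th; the gaps (30, 31, 30, 31, 31) track the month lengths.
The rule is the 24th of each month.
Next: October 2033 → 2033-10-24.
Next: November 2033 → 2033-11-24.
Next: December 2033 → 2033-12-24.
January 2034: 2034-01-24.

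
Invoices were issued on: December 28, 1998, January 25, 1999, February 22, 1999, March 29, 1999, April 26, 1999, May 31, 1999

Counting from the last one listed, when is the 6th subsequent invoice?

November 29, 1999

Every date is a Monday; gaps 28, 28, 35, 28, 35 days.
Each is the last Monday of its month (at least one falls on the 29th or later, ruling out '4th Monday').
Last Monday of June 1999: June 28, 1999.
July 1999 ends with Monday July 26, 1999.
Last Monday of August 1999: August 30, 1999.
Last Monday of September 1999: September 27, 1999.
Last Monday of October 1999: October 25, 1999.
November 1999 ends with Monday November 29, 1999.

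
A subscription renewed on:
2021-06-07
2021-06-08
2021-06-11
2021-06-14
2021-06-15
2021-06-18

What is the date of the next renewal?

Gaps: 1, 3, 3, 1, 3 days — not constant, but cyclic with period 3.
The events fall on every Monday, Tuesday and Friday.
Next Monday: 2021-06-21.

2021-06-21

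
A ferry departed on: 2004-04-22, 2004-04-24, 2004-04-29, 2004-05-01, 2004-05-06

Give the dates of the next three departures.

2004-05-08, 2004-05-13, 2004-05-15

Every event lands on a Thursday or Saturday (gaps cycle 2, 5, 2, 5).
So the schedule is: every Thursday and Saturday.
Next Saturday: 2004-05-08.
The following Thursday is 2004-05-13.
The following Saturday is 2004-05-15.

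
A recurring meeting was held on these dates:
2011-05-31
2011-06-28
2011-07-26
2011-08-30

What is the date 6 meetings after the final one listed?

2012-02-28

All Tuesdays; the gaps (28, 28, 35) vary with month length.
This is the last Tuesday of each month.
September 2011 ends with Tuesday 2011-09-27.
October 2011 ends with Tuesday 2011-10-25.
Last Tuesday of November 2011: 2011-11-29.
Last Tuesday of December 2011: 2011-12-27.
January 2012 ends with Tuesday 2012-01-31.
February 2012 ends with Tuesday 2012-02-28.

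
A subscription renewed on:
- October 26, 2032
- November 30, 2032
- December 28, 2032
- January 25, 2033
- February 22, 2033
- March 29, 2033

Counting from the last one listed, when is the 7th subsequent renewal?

October 25, 2033

Every date is a Tuesday; gaps 35, 28, 28, 28, 35 days.
Each is the last Tuesday of its month (at least one falls on the 29th or later, ruling out '4th Tuesday').
Last Tuesday of April 2033: April 26, 2033.
May 2033 ends with Tuesday May 31, 2033.
June 2033 ends with Tuesday June 28, 2033.
Last Tuesday of July 2033: July 26, 2033.
August 2033 ends with Tuesday August 30, 2033.
Last Tuesday of September 2033: September 27, 2033.
October 2033 ends with Tuesday October 25, 2033.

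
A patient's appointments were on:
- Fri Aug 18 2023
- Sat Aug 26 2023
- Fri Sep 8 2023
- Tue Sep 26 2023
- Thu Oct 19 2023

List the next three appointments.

Intervals are 8, 13, 18, 23 days — an arithmetic progression with common difference 5.
Next gap: 28 days. Thu Oct 19 2023 + 28 days = Thu Nov 16 2023.
Next gap: 33 days. Thu Nov 16 2023 + 33 days = Tue Dec 19 2023.
Next gap: 38 days. Tue Dec 19 2023 + 38 days = Fri Jan 26 2024.

Thu Nov 16 2023, Tue Dec 19 2023, Fri Jan 26 2024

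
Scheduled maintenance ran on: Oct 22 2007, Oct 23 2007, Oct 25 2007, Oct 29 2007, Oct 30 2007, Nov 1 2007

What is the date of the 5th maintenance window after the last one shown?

Nov 13 2007

Gaps: 1, 2, 4, 1, 2 days — not constant, but cyclic with period 3.
The events fall on every Monday, Tuesday and Thursday.
Next Monday: Nov 5 2007.
Next Tuesday: Nov 6 2007.
The following Thursday is Nov 8 2007.
Next Monday: Nov 12 2007.
The following Tuesday is Nov 13 2007.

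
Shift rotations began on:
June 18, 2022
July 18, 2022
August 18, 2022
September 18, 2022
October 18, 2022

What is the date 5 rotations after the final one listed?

March 18, 2023

The day-of-month is always 18 (30, 31, 31, 30 days between events).
So this recurs on the 18th of each month.
November 2022: November 18, 2022.
December 2022: December 18, 2022.
Next: January 2023 → January 18, 2023.
Next: February 2023 → February 18, 2023.
March 2023: March 18, 2023.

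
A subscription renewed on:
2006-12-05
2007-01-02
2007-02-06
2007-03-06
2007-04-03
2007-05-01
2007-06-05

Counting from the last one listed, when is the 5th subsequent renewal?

All dates are Tuesdays, 28, 35, 28, 28, 28, 35 days apart.
Specifically, the 1st Tuesday of each month.
July 2007 — 1st Tuesday is 2007-07-03.
August 2007 — 1st Tuesday is 2007-08-07.
September 2007 — 1st Tuesday is 2007-09-04.
1st Tuesday of October 2007: 2007-10-02.
November 2007 — 1st Tuesday is 2007-11-06.

2007-11-06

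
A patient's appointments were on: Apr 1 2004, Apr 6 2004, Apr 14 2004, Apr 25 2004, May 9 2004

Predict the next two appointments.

May 26 2004, Jun 15 2004

Intervals are 5, 8, 11, 14 days — an arithmetic progression with common difference 3.
Next gap: 17 days. May 9 2004 + 17 days = May 26 2004.
Next gap: 20 days. May 26 2004 + 20 days = Jun 15 2004.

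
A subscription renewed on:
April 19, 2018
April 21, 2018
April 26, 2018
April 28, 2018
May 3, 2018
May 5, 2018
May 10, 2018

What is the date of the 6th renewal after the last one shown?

Gaps: 2, 5, 2, 5, 2, 5 days — not constant, but cyclic with period 2.
The events fall on every Thursday and Saturday.
Next Saturday: May 12, 2018.
Next Thursday: May 17, 2018.
The following Saturday is May 19, 2018.
The following Thursday is May 24, 2018.
Next Saturday: May 26, 2018.
Next Thursday: May 31, 2018.

May 31, 2018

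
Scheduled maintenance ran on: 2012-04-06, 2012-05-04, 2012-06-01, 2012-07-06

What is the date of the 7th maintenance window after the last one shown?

These are Fridays at 28- or 35-day spacing (28, 28, 35).
The pattern: 1st Friday of the month.
1st Friday of August 2012: 2012-08-03.
September 2012 — 1st Friday is 2012-09-07.
1st Friday of October 2012: 2012-10-05.
November 2012 — 1st Friday is 2012-11-02.
December 2012 — 1st Friday is 2012-12-07.
January 2013 — 1st Friday is 2013-01-04.
1st Friday of February 2013: 2013-02-01.

2013-02-01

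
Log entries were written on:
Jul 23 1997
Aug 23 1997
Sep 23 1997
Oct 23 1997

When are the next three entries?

Each date is the 23rd; the gaps (31, 31, 30) track the month lengths.
The rule is the 23rd of each month.
Next: November 1997 → Nov 23 1997.
Next: December 1997 → Dec 23 1997.
January 1998: Jan 23 1998.

Nov 23 1997, Dec 23 1997, Jan 23 1998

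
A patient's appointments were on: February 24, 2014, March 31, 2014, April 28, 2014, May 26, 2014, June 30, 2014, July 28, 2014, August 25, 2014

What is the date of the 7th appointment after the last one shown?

These are Mondays with 35, 28, 28, 35, 28, 28-day gaps.
Each is the final Monday of its month — March 31, 2014 is past the 28th, so '4th Monday' doesn't fit.
September 2014 ends with Monday September 29, 2014.
Last Monday of October 2014: October 27, 2014.
November 2014 ends with Monday November 24, 2014.
Last Monday of December 2014: December 29, 2014.
January 2015 ends with Monday January 26, 2015.
February 2015 ends with Monday February 23, 2015.
Last Monday of March 2015: March 30, 2015.

March 30, 2015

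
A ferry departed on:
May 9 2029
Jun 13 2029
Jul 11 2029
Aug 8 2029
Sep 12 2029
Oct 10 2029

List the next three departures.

Nov 14 2029, Dec 12 2029, Jan 9 2030

All dates are Wednesdays, 35, 28, 28, 35, 28 days apart.
Specifically, the 2nd Wednesday of each month.
November 2029 — 2nd Wednesday is Nov 14 2029.
December 2029 — 2nd Wednesday is Dec 12 2029.
2nd Wednesday of January 2030: Jan 9 2030.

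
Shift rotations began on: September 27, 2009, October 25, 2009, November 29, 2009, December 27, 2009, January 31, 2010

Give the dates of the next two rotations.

February 28, 2010; March 28, 2010

All Sundays; the gaps (28, 35, 28, 35) vary with month length.
This is the last Sunday of each month.
Last Sunday of February 2010: February 28, 2010.
Last Sunday of March 2010: March 28, 2010.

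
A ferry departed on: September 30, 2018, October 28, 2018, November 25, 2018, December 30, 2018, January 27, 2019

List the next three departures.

Every date is a Sunday; gaps 28, 28, 35, 28 days.
Each is the last Sunday of its month (at least one falls on the 29th or later, ruling out '4th Sunday').
Last Sunday of February 2019: February 24, 2019.
March 2019 ends with Sunday March 31, 2019.
Last Sunday of April 2019: April 28, 2019.

February 24, 2019; March 31, 2019; April 28, 2019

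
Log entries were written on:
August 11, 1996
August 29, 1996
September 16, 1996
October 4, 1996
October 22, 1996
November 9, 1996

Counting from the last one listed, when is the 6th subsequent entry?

Gaps between consecutive events: 18, 18, 18, 18, 18 days — a constant 18-day interval.
November 9, 1996 + 18 days = November 27, 1996.
November 27, 1996 + 18 days = December 15, 1996.
December 15, 1996 + 18 days = January 2, 1997.
January 2, 1997 + 18 days = January 20, 1997.
January 20, 1997 + 18 days = February 7, 1997.
February 7, 1997 + 18 days = February 25, 1997.

February 25, 1997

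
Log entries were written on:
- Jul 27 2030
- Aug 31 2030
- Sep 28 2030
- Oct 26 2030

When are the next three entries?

Every date is a Saturday; gaps 35, 28, 28 days.
Each is the last Saturday of its month (at least one falls on the 29th or later, ruling out '4th Saturday').
Last Saturday of November 2030: Nov 30 2030.
Last Saturday of December 2030: Dec 28 2030.
Last Saturday of January 2031: Jan 25 2031.

Nov 30 2030, Dec 28 2030, Jan 25 2031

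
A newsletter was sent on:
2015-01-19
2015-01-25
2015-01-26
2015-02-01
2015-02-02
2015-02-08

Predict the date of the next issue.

2015-02-09

The gap pattern 6, 1, 6, 1, 6 repeats every 2 events.
These are the Mondays and Sundays of each week.
Next Monday: 2015-02-09.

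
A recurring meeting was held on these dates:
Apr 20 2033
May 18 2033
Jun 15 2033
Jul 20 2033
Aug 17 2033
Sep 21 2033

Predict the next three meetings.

Gaps: 28, 28, 35, 28, 35 days — a mix of 28 and 35. Every date is a Wednesday.
Each is the 3rd Wednesday of its month.
3rd Wednesday of October 2033: Oct 19 2033.
3rd Wednesday of November 2033: Nov 16 2033.
3rd Wednesday of December 2033: Dec 21 2033.

Oct 19 2033, Nov 16 2033, Dec 21 2033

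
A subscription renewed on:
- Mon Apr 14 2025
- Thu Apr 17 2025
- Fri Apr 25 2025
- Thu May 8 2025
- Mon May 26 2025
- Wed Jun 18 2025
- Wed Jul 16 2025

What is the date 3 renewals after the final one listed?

Intervals are 3, 8, 13, 18, 23, 28 days — an arithmetic progression with common difference 5.
Next gap: 33 days. Wed Jul 16 2025 + 33 days = Mon Aug 18 2025.
Next gap: 38 days. Mon Aug 18 2025 + 38 days = Thu Sep 25 2025.
Next gap: 43 days. Thu Sep 25 2025 + 43 days = Fri Nov 7 2025.

Fri Nov 7 2025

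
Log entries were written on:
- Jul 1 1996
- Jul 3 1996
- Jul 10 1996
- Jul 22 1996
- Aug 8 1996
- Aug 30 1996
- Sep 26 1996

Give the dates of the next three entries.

Oct 28 1996, Dec 4 1996, Jan 15 1997

Intervals are 2, 7, 12, 17, 22, 27 days — an arithmetic progression with common difference 5.
Next gap: 32 days. Sep 26 1996 + 32 days = Oct 28 1996.
Next gap: 37 days. Oct 28 1996 + 37 days = Dec 4 1996.
Next gap: 42 days. Dec 4 1996 + 42 days = Jan 15 1997.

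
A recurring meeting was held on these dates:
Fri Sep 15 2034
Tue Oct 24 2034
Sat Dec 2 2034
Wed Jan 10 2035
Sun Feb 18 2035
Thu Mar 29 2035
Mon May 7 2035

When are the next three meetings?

Every event comes 39 days after the last (39, 39, 39, 39, 39, 39).
Mon May 7 2035 + 39 days = Fri Jun 15 2035.
Fri Jun 15 2035 + 39 days = Tue Jul 24 2035.
Tue Jul 24 2035 + 39 days = Sat Sep 1 2035.

Fri Jun 15 2035, Tue Jul 24 2035, Sat Sep 1 2035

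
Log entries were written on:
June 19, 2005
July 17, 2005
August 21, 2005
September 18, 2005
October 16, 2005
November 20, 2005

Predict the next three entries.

All dates are Sundays, 28, 35, 28, 28, 35 days apart.
Specifically, the 3rd Sunday of each month.
December 2005 — 3rd Sunday is December 18, 2005.
3rd Sunday of January 2006: January 15, 2006.
February 2006 — 3rd Sunday is February 19, 2006.

December 18, 2005; January 15, 2006; February 19, 2006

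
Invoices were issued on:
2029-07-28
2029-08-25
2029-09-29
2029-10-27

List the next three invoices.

2029-11-24, 2029-12-29, 2030-01-26

These are Saturdays with 28, 35, 28-day gaps.
Each is the final Saturday of its month — 2029-09-29 is past the 28th, so '4th Saturday' doesn't fit.
Last Saturday of November 2029: 2029-11-24.
December 2029 ends with Saturday 2029-12-29.
Last Saturday of January 2030: 2030-01-26.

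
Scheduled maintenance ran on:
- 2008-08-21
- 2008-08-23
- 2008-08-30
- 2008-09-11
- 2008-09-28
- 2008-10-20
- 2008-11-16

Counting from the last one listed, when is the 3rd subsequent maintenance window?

2009-03-07

The spacing grows by 5 each time: 2, 7, 12, 17, 22, 27 days.
Next gap: 32 days. 2008-11-16 + 32 days = 2008-12-18.
Next gap: 37 days. 2008-12-18 + 37 days = 2009-01-24.
Next gap: 42 days. 2009-01-24 + 42 days = 2009-03-07.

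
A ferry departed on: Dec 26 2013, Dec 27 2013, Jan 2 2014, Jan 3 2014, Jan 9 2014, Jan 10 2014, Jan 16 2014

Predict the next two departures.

Jan 17 2014, Jan 23 2014

Gaps: 1, 6, 1, 6, 1, 6 days — not constant, but cyclic with period 2.
The events fall on every Thursday and Friday.
The following Friday is Jan 17 2014.
Next Thursday: Jan 23 2014.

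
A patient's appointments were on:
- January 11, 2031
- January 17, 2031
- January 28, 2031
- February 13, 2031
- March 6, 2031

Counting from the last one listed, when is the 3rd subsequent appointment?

Gaps: 6, 11, 16, 21 days — each gap is 5 larger than the previous one.
Next gap: 26 days. March 6, 2031 + 26 days = April 1, 2031.
Next gap: 31 days. April 1, 2031 + 31 days = May 2, 2031.
Next gap: 36 days. May 2, 2031 + 36 days = June 7, 2031.

June 7, 2031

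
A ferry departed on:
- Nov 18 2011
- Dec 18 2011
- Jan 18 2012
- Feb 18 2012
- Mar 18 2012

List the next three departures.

The day-of-month is always 18 (30, 31, 31, 29 days between events).
So this recurs on the 18th of each month.
April 2012: Apr 18 2012.
May 2012: May 18 2012.
June 2012: Jun 18 2012.

Apr 18 2012, May 18 2012, Jun 18 2012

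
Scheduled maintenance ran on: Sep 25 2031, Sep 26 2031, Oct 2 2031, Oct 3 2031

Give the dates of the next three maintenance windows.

Oct 9 2031, Oct 10 2031, Oct 16 2031

Every event lands on a Thursday or Friday (gaps cycle 1, 6, 1).
So the schedule is: every Thursday and Friday.
The following Thursday is Oct 9 2031.
Next Friday: Oct 10 2031.
Next Thursday: Oct 16 2031.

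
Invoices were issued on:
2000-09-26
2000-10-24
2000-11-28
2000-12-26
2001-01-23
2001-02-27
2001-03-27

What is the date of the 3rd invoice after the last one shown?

These are Tuesdays at 28- or 35-day spacing (28, 35, 28, 28, 35, 28).
The pattern: 4th Tuesday of the month.
April 2001 — 4th Tuesday is 2001-04-24.
4th Tuesday of May 2001: 2001-05-22.
4th Tuesday of June 2001: 2001-06-26.

2001-06-26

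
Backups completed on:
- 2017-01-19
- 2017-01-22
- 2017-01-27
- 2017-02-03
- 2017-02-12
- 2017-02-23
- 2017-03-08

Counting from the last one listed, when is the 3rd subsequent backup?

Gaps: 3, 5, 7, 9, 11, 13 days — each gap is 2 larger than the previous one.
Next gap: 15 days. 2017-03-08 + 15 days = 2017-03-23.
Next gap: 17 days. 2017-03-23 + 17 days = 2017-04-09.
Next gap: 19 days. 2017-04-09 + 19 days = 2017-04-28.

2017-04-28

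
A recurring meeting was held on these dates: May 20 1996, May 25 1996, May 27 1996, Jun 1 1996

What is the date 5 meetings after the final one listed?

Jun 17 1996

Every event lands on a Monday or Saturday (gaps cycle 5, 2, 5).
So the schedule is: every Monday and Saturday.
Next Monday: Jun 3 1996.
Next Saturday: Jun 8 1996.
Next Monday: Jun 10 1996.
The following Saturday is Jun 15 1996.
Next Monday: Jun 17 1996.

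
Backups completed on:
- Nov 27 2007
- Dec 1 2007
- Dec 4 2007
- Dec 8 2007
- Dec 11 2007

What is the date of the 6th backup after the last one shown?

Jan 1 2008

Every event lands on a Tuesday or Saturday (gaps cycle 4, 3, 4, 3).
So the schedule is: every Tuesday and Saturday.
The following Saturday is Dec 15 2007.
The following Tuesday is Dec 18 2007.
Next Saturday: Dec 22 2007.
The following Tuesday is Dec 25 2007.
The following Saturday is Dec 29 2007.
Next Tuesday: Jan 1 2008.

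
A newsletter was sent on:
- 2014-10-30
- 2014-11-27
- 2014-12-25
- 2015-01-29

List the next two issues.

2015-02-26, 2015-03-26

Every date is a Thursday; gaps 28, 28, 35 days.
Each is the last Thursday of its month (at least one falls on the 29th or later, ruling out '4th Thursday').
February 2015 ends with Thursday 2015-02-26.
Last Thursday of March 2015: 2015-03-26.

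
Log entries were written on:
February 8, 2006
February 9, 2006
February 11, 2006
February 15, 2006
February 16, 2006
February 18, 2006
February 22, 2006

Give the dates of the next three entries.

The gap pattern 1, 2, 4, 1, 2, 4 repeats every 3 events.
These are the Wednesdays, Thursdays and Saturdays of each week.
The following Thursday is February 23, 2006.
Next Saturday: February 25, 2006.
Next Wednesday: March 1, 2006.

February 23, 2006; February 25, 2006; March 1, 2006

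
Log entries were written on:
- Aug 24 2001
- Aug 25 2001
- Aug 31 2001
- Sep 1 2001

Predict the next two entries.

Sep 7 2001, Sep 8 2001

The gap pattern 1, 6, 1 repeats every 2 events.
These are the Fridays and Saturdays of each week.
Next Friday: Sep 7 2001.
The following Saturday is Sep 8 2001.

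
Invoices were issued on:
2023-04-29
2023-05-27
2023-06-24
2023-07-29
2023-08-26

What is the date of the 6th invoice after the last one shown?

2024-02-24

All Saturdays; the gaps (28, 28, 35, 28) vary with month length.
This is the last Saturday of each month.
September 2023 ends with Saturday 2023-09-30.
October 2023 ends with Saturday 2023-10-28.
November 2023 ends with Saturday 2023-11-25.
December 2023 ends with Saturday 2023-12-30.
January 2024 ends with Saturday 2024-01-27.
Last Saturday of February 2024: 2024-02-24.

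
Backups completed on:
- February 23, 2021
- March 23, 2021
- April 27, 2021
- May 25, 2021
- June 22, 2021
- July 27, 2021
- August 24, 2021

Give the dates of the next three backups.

September 28, 2021; October 26, 2021; November 23, 2021

These are Tuesdays at 28- or 35-day spacing (28, 35, 28, 28, 35, 28).
The pattern: 4th Tuesday of the month.
September 2021 — 4th Tuesday is September 28, 2021.
October 2021 — 4th Tuesday is October 26, 2021.
November 2021 — 4th Tuesday is November 23, 2021.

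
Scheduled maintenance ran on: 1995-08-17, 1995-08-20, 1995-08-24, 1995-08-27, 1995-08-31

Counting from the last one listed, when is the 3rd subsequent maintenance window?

The gap pattern 3, 4, 3, 4 repeats every 2 events.
These are the Thursdays and Sundays of each week.
Next Sunday: 1995-09-03.
The following Thursday is 1995-09-07.
The following Sunday is 1995-09-10.

1995-09-10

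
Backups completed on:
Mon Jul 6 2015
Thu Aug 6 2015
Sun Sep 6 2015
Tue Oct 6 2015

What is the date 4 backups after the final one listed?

Each date is the 6th; the gaps (31, 31, 30) track the month lengths.
The rule is the 6th of each month.
November 2015: Fri Nov 6 2015.
December 2015: Sun Dec 6 2015.
January 2016: Wed Jan 6 2016.
Next: February 2016 → Sat Feb 6 2016.

Sat Feb 6 2016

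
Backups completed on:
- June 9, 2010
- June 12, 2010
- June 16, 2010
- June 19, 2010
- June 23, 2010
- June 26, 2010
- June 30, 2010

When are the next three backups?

July 3, 2010; July 7, 2010; July 10, 2010

Every event lands on a Wednesday or Saturday (gaps cycle 3, 4, 3, 4, 3, 4).
So the schedule is: every Wednesday and Saturday.
The following Saturday is July 3, 2010.
Next Wednesday: July 7, 2010.
The following Saturday is July 10, 2010.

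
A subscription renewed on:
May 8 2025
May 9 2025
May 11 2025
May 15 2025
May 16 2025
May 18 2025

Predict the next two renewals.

Every event lands on a Thursday or Friday or Sunday (gaps cycle 1, 2, 4, 1, 2).
So the schedule is: every Thursday, Friday and Sunday.
Next Thursday: May 22 2025.
The following Friday is May 23 2025.

May 22 2025, May 23 2025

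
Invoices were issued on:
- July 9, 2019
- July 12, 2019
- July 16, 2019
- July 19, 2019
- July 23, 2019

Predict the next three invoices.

July 26, 2019; July 30, 2019; August 2, 2019

Gaps: 3, 4, 3, 4 days — not constant, but cyclic with period 2.
The events fall on every Tuesday and Friday.
The following Friday is July 26, 2019.
Next Tuesday: July 30, 2019.
The following Friday is August 2, 2019.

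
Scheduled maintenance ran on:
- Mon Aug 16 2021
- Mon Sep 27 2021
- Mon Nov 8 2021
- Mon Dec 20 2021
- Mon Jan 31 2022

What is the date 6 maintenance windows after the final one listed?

Mon Oct 10 2022

The spacing is 42, 42, 42, 42 days — always 42 days.
Mon Jan 31 2022 + 42 days = Mon Mar 14 2022.
Mon Mar 14 2022 + 42 days = Mon Apr 25 2022.
Mon Apr 25 2022 + 42 days = Mon Jun 6 2022.
Mon Jun 6 2022 + 42 days = Mon Jul 18 2022.
Mon Jul 18 2022 + 42 days = Mon Aug 29 2022.
Mon Aug 29 2022 + 42 days = Mon Oct 10 2022.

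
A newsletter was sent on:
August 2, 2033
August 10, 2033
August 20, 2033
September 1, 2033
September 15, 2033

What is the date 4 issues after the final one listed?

November 30, 2033

The spacing grows by 2 each time: 8, 10, 12, 14 days.
Next gap: 16 days. September 15, 2033 + 16 days = October 1, 2033.
Next gap: 18 days. October 1, 2033 + 18 days = October 19, 2033.
Next gap: 20 days. October 19, 2033 + 20 days = November 8, 2033.
Next gap: 22 days. November 8, 2033 + 22 days = November 30, 2033.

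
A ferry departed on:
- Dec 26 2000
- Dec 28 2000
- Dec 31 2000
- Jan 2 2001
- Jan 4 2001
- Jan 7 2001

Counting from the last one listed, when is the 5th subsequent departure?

Gaps: 2, 3, 2, 2, 3 days — not constant, but cyclic with period 3.
The events fall on every Tuesday, Thursday and Sunday.
Next Tuesday: Jan 9 2001.
Next Thursday: Jan 11 2001.
The following Sunday is Jan 14 2001.
Next Tuesday: Jan 16 2001.
The following Thursday is Jan 18 2001.

Jan 18 2001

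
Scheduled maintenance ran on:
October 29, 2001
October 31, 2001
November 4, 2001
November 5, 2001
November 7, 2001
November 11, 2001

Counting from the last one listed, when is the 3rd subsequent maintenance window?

November 18, 2001

Every event lands on a Monday or Wednesday or Sunday (gaps cycle 2, 4, 1, 2, 4).
So the schedule is: every Monday, Wednesday and Sunday.
Next Monday: November 12, 2001.
Next Wednesday: November 14, 2001.
The following Sunday is November 18, 2001.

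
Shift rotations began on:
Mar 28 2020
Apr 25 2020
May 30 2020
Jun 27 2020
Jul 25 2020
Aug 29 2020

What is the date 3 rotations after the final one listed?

Nov 28 2020

Every date is a Saturday; gaps 28, 35, 28, 28, 35 days.
Each is the last Saturday of its month (at least one falls on the 29th or later, ruling out '4th Saturday').
September 2020 ends with Saturday Sep 26 2020.
October 2020 ends with Saturday Oct 31 2020.
Last Saturday of November 2020: Nov 28 2020.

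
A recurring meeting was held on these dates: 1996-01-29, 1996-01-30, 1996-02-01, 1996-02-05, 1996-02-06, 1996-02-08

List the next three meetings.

The gap pattern 1, 2, 4, 1, 2 repeats every 3 events.
These are the Mondays, Tuesdays and Thursdays of each week.
Next Monday: 1996-02-12.
Next Tuesday: 1996-02-13.
Next Thursday: 1996-02-15.

1996-02-12, 1996-02-13, 1996-02-15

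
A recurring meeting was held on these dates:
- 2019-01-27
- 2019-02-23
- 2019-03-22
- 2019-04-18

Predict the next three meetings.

Gaps between consecutive events: 27, 27, 27 days — a constant 27-day interval.
2019-04-18 + 27 days = 2019-05-15.
2019-05-15 + 27 days = 2019-06-11.
2019-06-11 + 27 days = 2019-07-08.

2019-05-15, 2019-06-11, 2019-07-08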